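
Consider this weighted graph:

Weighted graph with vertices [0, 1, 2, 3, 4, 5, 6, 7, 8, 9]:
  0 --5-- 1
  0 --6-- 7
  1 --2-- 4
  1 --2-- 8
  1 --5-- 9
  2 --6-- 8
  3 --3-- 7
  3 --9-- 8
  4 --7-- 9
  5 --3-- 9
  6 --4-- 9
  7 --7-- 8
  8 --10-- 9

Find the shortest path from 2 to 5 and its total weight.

Using Dijkstra's algorithm from vertex 2:
Shortest path: 2 -> 8 -> 1 -> 9 -> 5
Total weight: 6 + 2 + 5 + 3 = 16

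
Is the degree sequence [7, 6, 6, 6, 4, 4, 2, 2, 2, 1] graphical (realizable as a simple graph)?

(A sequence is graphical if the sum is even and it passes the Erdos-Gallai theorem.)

Sum of degrees = 40. Sum is even and passes Erdos-Gallai. The sequence IS graphical.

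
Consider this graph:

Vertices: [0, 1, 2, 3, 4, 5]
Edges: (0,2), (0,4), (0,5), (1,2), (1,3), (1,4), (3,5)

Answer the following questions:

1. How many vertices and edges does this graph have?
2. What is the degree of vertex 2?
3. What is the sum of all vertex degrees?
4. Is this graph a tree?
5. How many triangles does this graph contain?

Count: 6 vertices, 7 edges.
Vertex 2 has neighbors [0, 1], degree = 2.
Handshaking lemma: 2 * 7 = 14.
A tree on 6 vertices has 5 edges. This graph has 7 edges (2 extra). Not a tree.
Number of triangles = 0.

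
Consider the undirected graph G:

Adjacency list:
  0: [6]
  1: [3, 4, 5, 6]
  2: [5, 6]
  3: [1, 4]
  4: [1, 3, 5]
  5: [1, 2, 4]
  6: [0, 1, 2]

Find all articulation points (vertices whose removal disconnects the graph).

An articulation point is a vertex whose removal disconnects the graph.
Articulation points: [6]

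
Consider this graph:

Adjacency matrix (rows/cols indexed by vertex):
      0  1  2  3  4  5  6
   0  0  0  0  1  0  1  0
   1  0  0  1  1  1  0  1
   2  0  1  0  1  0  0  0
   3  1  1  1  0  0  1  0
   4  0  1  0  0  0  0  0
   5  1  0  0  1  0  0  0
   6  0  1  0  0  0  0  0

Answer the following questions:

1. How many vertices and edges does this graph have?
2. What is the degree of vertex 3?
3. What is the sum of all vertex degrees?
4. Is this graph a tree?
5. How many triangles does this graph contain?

Count: 7 vertices, 8 edges.
Vertex 3 has neighbors [0, 1, 2, 5], degree = 4.
Handshaking lemma: 2 * 8 = 16.
A tree on 7 vertices has 6 edges. This graph has 8 edges (2 extra). Not a tree.
Number of triangles = 2.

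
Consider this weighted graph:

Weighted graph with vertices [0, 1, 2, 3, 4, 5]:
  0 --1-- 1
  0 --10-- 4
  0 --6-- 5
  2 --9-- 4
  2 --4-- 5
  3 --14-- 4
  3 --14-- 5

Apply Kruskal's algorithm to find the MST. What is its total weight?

Applying Kruskal's algorithm (sort edges by weight, add if no cycle):
  Add (0,1) w=1
  Add (2,5) w=4
  Add (0,5) w=6
  Add (2,4) w=9
  Skip (0,4) w=10 (creates cycle)
  Add (3,4) w=14
  Skip (3,5) w=14 (creates cycle)
MST weight = 34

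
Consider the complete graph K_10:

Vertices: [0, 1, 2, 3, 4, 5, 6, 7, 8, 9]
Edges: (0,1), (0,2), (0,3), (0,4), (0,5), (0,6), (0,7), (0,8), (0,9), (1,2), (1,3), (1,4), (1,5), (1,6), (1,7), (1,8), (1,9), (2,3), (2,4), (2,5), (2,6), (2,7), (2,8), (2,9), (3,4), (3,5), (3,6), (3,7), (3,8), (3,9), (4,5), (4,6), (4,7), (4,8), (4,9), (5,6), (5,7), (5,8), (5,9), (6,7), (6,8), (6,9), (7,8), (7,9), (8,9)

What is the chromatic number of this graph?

In K_10, every vertex is adjacent to every other vertex.
Each vertex needs a unique color.
Chromatic number = 10.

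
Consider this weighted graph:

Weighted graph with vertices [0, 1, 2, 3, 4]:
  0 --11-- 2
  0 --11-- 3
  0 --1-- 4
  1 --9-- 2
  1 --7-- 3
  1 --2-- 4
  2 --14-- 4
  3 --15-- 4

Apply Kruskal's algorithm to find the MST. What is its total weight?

Applying Kruskal's algorithm (sort edges by weight, add if no cycle):
  Add (0,4) w=1
  Add (1,4) w=2
  Add (1,3) w=7
  Add (1,2) w=9
  Skip (0,3) w=11 (creates cycle)
  Skip (0,2) w=11 (creates cycle)
  Skip (2,4) w=14 (creates cycle)
  Skip (3,4) w=15 (creates cycle)
MST weight = 19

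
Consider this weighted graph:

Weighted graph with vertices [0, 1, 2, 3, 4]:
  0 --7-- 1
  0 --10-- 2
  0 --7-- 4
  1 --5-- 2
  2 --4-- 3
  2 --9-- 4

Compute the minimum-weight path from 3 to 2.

Using Dijkstra's algorithm from vertex 3:
Shortest path: 3 -> 2
Total weight: 4 = 4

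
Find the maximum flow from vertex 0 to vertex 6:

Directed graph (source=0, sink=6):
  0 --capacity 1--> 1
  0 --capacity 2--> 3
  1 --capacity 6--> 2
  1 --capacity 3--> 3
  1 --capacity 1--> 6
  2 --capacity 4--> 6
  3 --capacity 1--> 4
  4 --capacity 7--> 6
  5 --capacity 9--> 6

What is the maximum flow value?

Computing max flow:
  Flow on (0->1): 1/1
  Flow on (0->3): 1/2
  Flow on (1->6): 1/1
  Flow on (3->4): 1/1
  Flow on (4->6): 1/7
Maximum flow = 2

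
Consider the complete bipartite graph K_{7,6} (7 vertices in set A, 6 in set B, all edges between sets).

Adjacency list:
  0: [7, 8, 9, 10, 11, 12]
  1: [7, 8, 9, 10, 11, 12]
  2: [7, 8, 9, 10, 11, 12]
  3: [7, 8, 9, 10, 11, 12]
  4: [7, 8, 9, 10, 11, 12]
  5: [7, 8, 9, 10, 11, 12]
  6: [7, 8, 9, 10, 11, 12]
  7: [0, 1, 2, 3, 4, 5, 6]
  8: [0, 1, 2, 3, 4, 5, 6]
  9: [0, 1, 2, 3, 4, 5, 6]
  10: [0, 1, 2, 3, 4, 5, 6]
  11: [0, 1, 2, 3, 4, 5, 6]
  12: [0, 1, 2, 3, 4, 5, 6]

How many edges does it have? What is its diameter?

K_{7,6} has 7 * 6 = 42 edges.
Any vertex reaches any opposite-side vertex in 1 step; same-side vertices reach in 2 steps via any opposite-side vertex.
Diameter = 2.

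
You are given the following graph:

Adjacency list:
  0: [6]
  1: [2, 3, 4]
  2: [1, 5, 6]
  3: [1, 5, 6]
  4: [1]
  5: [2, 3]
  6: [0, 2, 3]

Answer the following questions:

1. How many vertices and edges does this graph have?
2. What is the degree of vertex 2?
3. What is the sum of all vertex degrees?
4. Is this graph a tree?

Count: 7 vertices, 8 edges.
Vertex 2 has neighbors [1, 5, 6], degree = 3.
Handshaking lemma: 2 * 8 = 16.
A tree on 7 vertices has 6 edges. This graph has 8 edges (2 extra). Not a tree.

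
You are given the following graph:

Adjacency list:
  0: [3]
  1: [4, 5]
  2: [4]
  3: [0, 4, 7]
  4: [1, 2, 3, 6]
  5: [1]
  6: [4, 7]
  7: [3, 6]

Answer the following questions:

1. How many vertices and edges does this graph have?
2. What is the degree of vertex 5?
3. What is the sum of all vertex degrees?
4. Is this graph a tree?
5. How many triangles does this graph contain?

Count: 8 vertices, 8 edges.
Vertex 5 has neighbors [1], degree = 1.
Handshaking lemma: 2 * 8 = 16.
A tree on 8 vertices has 7 edges. This graph has 8 edges (1 extra). Not a tree.
Number of triangles = 0.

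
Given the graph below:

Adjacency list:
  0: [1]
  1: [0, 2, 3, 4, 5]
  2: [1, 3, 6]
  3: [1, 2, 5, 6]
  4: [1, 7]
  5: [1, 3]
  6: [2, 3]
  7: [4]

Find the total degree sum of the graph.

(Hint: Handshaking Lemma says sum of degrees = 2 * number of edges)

Count edges: 10 edges.
By Handshaking Lemma: sum of degrees = 2 * 10 = 20.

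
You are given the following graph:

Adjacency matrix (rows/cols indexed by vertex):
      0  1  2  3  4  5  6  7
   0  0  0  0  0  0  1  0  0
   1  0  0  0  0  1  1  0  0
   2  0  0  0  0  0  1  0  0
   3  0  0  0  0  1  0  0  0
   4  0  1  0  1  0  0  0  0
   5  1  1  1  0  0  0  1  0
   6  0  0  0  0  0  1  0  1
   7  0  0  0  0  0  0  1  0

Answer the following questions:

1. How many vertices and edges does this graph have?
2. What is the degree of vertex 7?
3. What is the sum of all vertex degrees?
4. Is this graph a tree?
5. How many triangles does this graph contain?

Count: 8 vertices, 7 edges.
Vertex 7 has neighbors [6], degree = 1.
Handshaking lemma: 2 * 7 = 14.
A graph is a tree iff it is connected and has exactly n-1 edges. This graph is connected (all 8 vertices in one component) and has 8-1 = 7 edges. It is a tree.
Number of triangles = 0.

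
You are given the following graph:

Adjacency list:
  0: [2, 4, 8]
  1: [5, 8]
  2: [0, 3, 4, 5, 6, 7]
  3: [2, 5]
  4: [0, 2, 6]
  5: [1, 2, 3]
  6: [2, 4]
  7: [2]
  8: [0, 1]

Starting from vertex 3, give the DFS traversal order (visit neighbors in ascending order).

DFS from vertex 3 (neighbors processed in ascending order):
Visit order: 3, 2, 0, 4, 6, 8, 1, 5, 7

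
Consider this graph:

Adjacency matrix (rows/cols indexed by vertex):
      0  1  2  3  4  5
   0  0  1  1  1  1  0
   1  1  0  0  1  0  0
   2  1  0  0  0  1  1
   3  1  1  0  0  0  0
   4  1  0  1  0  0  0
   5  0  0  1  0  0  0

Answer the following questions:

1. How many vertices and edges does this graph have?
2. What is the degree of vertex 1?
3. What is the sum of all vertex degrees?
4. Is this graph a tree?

Count: 6 vertices, 7 edges.
Vertex 1 has neighbors [0, 3], degree = 2.
Handshaking lemma: 2 * 7 = 14.
A tree on 6 vertices has 5 edges. This graph has 7 edges (2 extra). Not a tree.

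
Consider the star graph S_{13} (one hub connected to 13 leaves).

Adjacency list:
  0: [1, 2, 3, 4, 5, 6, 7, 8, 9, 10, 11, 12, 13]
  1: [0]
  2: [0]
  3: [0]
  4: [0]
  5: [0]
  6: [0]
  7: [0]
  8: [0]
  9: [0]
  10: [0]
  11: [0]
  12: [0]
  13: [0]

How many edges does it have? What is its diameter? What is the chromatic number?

Star graph S_{13}: the hub connects to all 13 leaves.
Edges = 13.
Diameter = 2 (any leaf to hub is 1, leaf to leaf through hub is 2).
Star graphs are bipartite (hub vs leaves), so chromatic number = 2.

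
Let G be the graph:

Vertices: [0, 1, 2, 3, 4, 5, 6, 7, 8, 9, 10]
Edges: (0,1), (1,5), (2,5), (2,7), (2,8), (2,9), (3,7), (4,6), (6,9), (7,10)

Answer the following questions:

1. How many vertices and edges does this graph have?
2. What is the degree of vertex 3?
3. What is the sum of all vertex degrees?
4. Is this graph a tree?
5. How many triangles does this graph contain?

Count: 11 vertices, 10 edges.
Vertex 3 has neighbors [7], degree = 1.
Handshaking lemma: 2 * 10 = 20.
A graph is a tree iff it is connected and has exactly n-1 edges. This graph is connected (all 11 vertices in one component) and has 11-1 = 10 edges. It is a tree.
Number of triangles = 0.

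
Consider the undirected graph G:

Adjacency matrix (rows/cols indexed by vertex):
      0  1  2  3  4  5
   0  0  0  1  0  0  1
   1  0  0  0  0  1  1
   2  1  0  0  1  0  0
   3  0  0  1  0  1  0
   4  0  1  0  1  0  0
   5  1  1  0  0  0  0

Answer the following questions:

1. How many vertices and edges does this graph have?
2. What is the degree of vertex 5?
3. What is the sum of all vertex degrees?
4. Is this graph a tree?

Count: 6 vertices, 6 edges.
Vertex 5 has neighbors [0, 1], degree = 2.
Handshaking lemma: 2 * 6 = 12.
A tree on 6 vertices has 5 edges. This graph has 6 edges (1 extra). Not a tree.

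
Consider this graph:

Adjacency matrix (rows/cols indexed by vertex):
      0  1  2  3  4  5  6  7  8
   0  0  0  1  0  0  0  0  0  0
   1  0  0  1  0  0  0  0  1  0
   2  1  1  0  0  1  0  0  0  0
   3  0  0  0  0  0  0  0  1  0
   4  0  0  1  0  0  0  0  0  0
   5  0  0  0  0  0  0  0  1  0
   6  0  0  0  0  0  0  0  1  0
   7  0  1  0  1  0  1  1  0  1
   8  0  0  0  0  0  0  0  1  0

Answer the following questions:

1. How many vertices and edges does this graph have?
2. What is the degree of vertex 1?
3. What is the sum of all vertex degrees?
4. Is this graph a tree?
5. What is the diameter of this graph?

Count: 9 vertices, 8 edges.
Vertex 1 has neighbors [2, 7], degree = 2.
Handshaking lemma: 2 * 8 = 16.
A graph is a tree iff it is connected and has exactly n-1 edges. This graph is connected (all 9 vertices in one component) and has 9-1 = 8 edges. It is a tree.
Diameter (longest shortest path) = 4.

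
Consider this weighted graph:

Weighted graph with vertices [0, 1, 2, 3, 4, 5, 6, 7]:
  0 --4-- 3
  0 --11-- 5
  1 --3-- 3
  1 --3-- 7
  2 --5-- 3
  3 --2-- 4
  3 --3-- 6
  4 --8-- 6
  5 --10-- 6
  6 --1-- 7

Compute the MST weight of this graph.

Applying Kruskal's algorithm (sort edges by weight, add if no cycle):
  Add (6,7) w=1
  Add (3,4) w=2
  Add (1,7) w=3
  Add (1,3) w=3
  Skip (3,6) w=3 (creates cycle)
  Add (0,3) w=4
  Add (2,3) w=5
  Skip (4,6) w=8 (creates cycle)
  Add (5,6) w=10
  Skip (0,5) w=11 (creates cycle)
MST weight = 28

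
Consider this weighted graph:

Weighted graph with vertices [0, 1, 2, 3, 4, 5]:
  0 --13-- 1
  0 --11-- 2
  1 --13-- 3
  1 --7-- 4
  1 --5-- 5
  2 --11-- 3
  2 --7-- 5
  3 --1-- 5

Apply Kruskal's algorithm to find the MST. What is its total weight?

Applying Kruskal's algorithm (sort edges by weight, add if no cycle):
  Add (3,5) w=1
  Add (1,5) w=5
  Add (1,4) w=7
  Add (2,5) w=7
  Add (0,2) w=11
  Skip (2,3) w=11 (creates cycle)
  Skip (0,1) w=13 (creates cycle)
  Skip (1,3) w=13 (creates cycle)
MST weight = 31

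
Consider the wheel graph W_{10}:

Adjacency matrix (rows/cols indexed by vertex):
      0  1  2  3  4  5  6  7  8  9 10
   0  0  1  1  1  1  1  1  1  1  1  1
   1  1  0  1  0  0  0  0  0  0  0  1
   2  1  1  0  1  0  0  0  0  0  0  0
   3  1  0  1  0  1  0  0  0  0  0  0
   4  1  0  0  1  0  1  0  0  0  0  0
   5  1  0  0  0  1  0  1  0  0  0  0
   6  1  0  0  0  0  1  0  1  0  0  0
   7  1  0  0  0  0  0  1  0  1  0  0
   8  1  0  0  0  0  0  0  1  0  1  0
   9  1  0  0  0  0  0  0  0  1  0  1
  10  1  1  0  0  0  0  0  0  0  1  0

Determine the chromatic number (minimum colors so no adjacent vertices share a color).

W_{10} = C_{10} plus a hub adjacent to every cycle vertex.
The outer cycle needs 2 colors (even cycle); the hub is adjacent to all of them so needs a fresh color.
Chromatic number = 2 + 1 = 3.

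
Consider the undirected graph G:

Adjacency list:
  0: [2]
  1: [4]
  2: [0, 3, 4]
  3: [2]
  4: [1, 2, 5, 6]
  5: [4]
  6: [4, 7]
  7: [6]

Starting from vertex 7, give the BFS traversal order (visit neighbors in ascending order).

BFS from vertex 7 (neighbors processed in ascending order):
Visit order: 7, 6, 4, 1, 2, 5, 0, 3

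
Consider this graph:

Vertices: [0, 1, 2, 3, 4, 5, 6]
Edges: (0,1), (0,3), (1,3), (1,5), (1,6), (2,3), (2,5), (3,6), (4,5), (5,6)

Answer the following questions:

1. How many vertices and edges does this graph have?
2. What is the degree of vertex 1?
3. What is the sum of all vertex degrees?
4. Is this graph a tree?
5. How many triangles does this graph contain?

Count: 7 vertices, 10 edges.
Vertex 1 has neighbors [0, 3, 5, 6], degree = 4.
Handshaking lemma: 2 * 10 = 20.
A tree on 7 vertices has 6 edges. This graph has 10 edges (4 extra). Not a tree.
Number of triangles = 3.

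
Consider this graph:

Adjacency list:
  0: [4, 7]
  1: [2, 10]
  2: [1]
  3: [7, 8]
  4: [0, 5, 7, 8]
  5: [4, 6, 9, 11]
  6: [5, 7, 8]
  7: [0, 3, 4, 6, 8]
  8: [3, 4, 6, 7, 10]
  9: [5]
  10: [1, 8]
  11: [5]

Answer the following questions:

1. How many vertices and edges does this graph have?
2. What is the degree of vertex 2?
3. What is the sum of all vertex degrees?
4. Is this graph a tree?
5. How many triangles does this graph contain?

Count: 12 vertices, 16 edges.
Vertex 2 has neighbors [1], degree = 1.
Handshaking lemma: 2 * 16 = 32.
A tree on 12 vertices has 11 edges. This graph has 16 edges (5 extra). Not a tree.
Number of triangles = 4.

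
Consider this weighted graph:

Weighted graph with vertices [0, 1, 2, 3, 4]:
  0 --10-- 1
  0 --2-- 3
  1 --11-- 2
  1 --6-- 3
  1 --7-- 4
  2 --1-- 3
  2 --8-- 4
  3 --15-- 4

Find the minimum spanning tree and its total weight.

Applying Kruskal's algorithm (sort edges by weight, add if no cycle):
  Add (2,3) w=1
  Add (0,3) w=2
  Add (1,3) w=6
  Add (1,4) w=7
  Skip (2,4) w=8 (creates cycle)
  Skip (0,1) w=10 (creates cycle)
  Skip (1,2) w=11 (creates cycle)
  Skip (3,4) w=15 (creates cycle)
MST weight = 16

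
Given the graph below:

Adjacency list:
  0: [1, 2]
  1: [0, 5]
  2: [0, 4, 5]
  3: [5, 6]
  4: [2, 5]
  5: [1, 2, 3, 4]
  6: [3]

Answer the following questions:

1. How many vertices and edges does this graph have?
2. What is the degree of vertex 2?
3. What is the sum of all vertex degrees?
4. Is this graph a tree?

Count: 7 vertices, 8 edges.
Vertex 2 has neighbors [0, 4, 5], degree = 3.
Handshaking lemma: 2 * 8 = 16.
A tree on 7 vertices has 6 edges. This graph has 8 edges (2 extra). Not a tree.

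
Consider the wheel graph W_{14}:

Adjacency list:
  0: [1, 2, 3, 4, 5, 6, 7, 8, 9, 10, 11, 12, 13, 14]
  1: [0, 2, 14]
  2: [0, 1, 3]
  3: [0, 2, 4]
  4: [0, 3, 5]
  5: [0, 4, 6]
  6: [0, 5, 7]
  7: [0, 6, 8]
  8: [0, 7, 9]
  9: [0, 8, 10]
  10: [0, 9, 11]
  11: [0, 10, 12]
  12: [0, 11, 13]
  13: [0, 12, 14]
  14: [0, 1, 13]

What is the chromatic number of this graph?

W_{14} = C_{14} plus a hub adjacent to every cycle vertex.
The outer cycle needs 2 colors (even cycle); the hub is adjacent to all of them so needs a fresh color.
Chromatic number = 2 + 1 = 3.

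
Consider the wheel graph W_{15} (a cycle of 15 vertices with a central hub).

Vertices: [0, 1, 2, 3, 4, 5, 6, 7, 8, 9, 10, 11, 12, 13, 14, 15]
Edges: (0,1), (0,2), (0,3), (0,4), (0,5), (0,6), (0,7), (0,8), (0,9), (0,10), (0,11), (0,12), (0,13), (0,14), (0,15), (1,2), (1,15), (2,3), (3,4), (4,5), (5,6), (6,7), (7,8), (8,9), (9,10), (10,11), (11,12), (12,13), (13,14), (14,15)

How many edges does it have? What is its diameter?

Wheel graph W_{15}: 15 cycle edges + 15 spoke edges = 30 edges.
The hub is distance 1 from all cycle vertices. Max distance between cycle vertices through hub is 2.
Diameter = 2.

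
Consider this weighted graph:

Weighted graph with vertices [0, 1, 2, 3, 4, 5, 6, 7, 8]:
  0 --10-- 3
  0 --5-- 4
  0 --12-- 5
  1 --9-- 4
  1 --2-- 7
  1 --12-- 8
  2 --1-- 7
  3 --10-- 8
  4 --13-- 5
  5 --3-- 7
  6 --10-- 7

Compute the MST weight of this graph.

Applying Kruskal's algorithm (sort edges by weight, add if no cycle):
  Add (2,7) w=1
  Add (1,7) w=2
  Add (5,7) w=3
  Add (0,4) w=5
  Add (1,4) w=9
  Add (0,3) w=10
  Add (3,8) w=10
  Add (6,7) w=10
  Skip (0,5) w=12 (creates cycle)
  Skip (1,8) w=12 (creates cycle)
  Skip (4,5) w=13 (creates cycle)
MST weight = 50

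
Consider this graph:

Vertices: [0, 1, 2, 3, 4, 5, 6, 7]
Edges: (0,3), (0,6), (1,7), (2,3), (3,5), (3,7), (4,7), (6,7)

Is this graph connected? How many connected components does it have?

Checking connectivity: the graph has 1 connected component(s).
All vertices are reachable from each other. The graph IS connected.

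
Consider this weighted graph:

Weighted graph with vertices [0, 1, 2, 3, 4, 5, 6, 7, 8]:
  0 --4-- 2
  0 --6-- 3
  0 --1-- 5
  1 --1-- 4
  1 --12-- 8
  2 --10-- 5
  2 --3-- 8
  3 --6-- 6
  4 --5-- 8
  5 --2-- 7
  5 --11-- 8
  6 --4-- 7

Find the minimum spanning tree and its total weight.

Applying Kruskal's algorithm (sort edges by weight, add if no cycle):
  Add (0,5) w=1
  Add (1,4) w=1
  Add (5,7) w=2
  Add (2,8) w=3
  Add (0,2) w=4
  Add (6,7) w=4
  Add (4,8) w=5
  Add (0,3) w=6
  Skip (3,6) w=6 (creates cycle)
  Skip (2,5) w=10 (creates cycle)
  Skip (5,8) w=11 (creates cycle)
  Skip (1,8) w=12 (creates cycle)
MST weight = 26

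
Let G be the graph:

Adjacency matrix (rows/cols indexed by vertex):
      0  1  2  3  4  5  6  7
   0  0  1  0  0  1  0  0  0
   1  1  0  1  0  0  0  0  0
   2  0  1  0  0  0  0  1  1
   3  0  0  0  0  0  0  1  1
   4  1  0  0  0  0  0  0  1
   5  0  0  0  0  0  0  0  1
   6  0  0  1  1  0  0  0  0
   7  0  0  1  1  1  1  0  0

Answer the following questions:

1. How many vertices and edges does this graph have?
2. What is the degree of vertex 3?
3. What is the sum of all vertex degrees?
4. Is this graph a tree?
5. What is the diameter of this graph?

Count: 8 vertices, 9 edges.
Vertex 3 has neighbors [6, 7], degree = 2.
Handshaking lemma: 2 * 9 = 18.
A tree on 8 vertices has 7 edges. This graph has 9 edges (2 extra). Not a tree.
Diameter (longest shortest path) = 3.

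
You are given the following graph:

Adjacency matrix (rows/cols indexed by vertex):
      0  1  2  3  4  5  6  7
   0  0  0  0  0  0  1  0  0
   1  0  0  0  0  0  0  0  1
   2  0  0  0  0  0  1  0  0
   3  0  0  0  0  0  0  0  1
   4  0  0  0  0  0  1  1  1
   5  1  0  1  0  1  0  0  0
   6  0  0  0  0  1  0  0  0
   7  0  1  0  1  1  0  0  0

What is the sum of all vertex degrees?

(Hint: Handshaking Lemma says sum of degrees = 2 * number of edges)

Count edges: 7 edges.
By Handshaking Lemma: sum of degrees = 2 * 7 = 14.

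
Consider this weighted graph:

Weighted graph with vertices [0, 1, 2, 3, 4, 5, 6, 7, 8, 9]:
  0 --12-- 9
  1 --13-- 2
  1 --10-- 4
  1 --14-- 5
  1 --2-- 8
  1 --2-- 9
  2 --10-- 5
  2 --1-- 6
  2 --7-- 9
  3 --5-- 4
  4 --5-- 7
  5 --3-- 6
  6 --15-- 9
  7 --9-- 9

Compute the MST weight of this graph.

Applying Kruskal's algorithm (sort edges by weight, add if no cycle):
  Add (2,6) w=1
  Add (1,8) w=2
  Add (1,9) w=2
  Add (5,6) w=3
  Add (3,4) w=5
  Add (4,7) w=5
  Add (2,9) w=7
  Add (7,9) w=9
  Skip (1,4) w=10 (creates cycle)
  Skip (2,5) w=10 (creates cycle)
  Add (0,9) w=12
  Skip (1,2) w=13 (creates cycle)
  Skip (1,5) w=14 (creates cycle)
  Skip (6,9) w=15 (creates cycle)
MST weight = 46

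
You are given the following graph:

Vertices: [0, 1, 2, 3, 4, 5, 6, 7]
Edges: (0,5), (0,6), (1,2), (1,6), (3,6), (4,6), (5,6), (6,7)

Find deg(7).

Vertex 7 has neighbors [6], so deg(7) = 1.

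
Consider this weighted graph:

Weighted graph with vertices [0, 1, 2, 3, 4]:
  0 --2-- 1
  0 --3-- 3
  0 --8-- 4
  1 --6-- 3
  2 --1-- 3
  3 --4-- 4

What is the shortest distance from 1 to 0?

Using Dijkstra's algorithm from vertex 1:
Shortest path: 1 -> 0
Total weight: 2 = 2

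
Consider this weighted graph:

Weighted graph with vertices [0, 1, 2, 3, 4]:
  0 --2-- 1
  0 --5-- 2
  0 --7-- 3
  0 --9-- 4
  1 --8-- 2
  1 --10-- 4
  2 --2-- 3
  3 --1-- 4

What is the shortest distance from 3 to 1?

Using Dijkstra's algorithm from vertex 3:
Shortest path: 3 -> 0 -> 1
Total weight: 7 + 2 = 9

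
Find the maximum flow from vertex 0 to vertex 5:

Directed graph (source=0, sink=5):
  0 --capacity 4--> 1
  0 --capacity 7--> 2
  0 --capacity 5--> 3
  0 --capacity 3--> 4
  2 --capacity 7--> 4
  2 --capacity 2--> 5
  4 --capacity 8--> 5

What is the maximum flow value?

Computing max flow:
  Flow on (0->2): 7/7
  Flow on (0->4): 3/3
  Flow on (2->4): 5/7
  Flow on (2->5): 2/2
  Flow on (4->5): 8/8
Maximum flow = 10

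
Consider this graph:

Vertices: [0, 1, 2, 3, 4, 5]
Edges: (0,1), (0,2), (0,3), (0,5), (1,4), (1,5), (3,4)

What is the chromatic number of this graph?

The graph has a maximum clique of size 3 (lower bound on chromatic number).
A valid 3-coloring: {0: 0, 1: 1, 2: 1, 3: 1, 4: 0, 5: 2}.
Chromatic number = 3.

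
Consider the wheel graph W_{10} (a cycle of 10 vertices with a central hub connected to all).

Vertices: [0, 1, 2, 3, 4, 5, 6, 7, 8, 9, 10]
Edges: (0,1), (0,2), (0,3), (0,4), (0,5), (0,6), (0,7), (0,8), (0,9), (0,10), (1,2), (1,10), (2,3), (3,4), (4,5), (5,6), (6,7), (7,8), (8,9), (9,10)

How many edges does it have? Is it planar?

Wheel graph W_{10}: 10 cycle edges + 10 spoke edges = 20 edges.
Total vertices: 11.
The graph is planar.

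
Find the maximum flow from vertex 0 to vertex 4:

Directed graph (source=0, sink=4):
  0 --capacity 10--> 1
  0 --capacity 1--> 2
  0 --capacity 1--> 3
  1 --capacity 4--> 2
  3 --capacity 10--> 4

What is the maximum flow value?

Computing max flow:
  Flow on (0->3): 1/1
  Flow on (3->4): 1/10
Maximum flow = 1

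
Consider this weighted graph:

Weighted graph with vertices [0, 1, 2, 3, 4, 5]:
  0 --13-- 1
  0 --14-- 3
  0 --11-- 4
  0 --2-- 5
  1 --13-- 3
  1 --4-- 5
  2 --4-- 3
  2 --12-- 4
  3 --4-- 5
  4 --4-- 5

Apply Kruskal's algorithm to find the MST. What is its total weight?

Applying Kruskal's algorithm (sort edges by weight, add if no cycle):
  Add (0,5) w=2
  Add (1,5) w=4
  Add (2,3) w=4
  Add (3,5) w=4
  Add (4,5) w=4
  Skip (0,4) w=11 (creates cycle)
  Skip (2,4) w=12 (creates cycle)
  Skip (0,1) w=13 (creates cycle)
  Skip (1,3) w=13 (creates cycle)
  Skip (0,3) w=14 (creates cycle)
MST weight = 18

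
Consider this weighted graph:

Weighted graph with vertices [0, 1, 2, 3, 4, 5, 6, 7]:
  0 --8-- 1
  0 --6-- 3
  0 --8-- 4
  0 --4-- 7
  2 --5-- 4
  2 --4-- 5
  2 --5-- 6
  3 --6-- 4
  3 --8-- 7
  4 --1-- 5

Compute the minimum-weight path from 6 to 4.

Using Dijkstra's algorithm from vertex 6:
Shortest path: 6 -> 2 -> 4
Total weight: 5 + 5 = 10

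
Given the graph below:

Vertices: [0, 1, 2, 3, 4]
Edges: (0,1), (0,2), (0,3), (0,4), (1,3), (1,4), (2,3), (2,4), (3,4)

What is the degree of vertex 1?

Vertex 1 has neighbors [0, 3, 4], so deg(1) = 3.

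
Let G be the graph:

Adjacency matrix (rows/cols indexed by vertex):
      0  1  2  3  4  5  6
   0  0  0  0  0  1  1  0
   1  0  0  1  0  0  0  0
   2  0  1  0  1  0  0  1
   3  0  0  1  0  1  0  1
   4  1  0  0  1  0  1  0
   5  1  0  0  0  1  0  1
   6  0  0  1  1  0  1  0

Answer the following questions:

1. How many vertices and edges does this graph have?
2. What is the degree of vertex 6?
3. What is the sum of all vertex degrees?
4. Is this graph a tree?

Count: 7 vertices, 9 edges.
Vertex 6 has neighbors [2, 3, 5], degree = 3.
Handshaking lemma: 2 * 9 = 18.
A tree on 7 vertices has 6 edges. This graph has 9 edges (3 extra). Not a tree.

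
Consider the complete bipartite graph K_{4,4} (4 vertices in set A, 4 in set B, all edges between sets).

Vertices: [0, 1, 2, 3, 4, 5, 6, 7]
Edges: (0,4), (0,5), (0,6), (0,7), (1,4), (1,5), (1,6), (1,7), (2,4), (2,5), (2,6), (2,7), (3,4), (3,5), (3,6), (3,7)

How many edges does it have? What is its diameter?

K_{4,4} has 4 * 4 = 16 edges.
Any vertex reaches any opposite-side vertex in 1 step; same-side vertices reach in 2 steps via any opposite-side vertex.
Diameter = 2.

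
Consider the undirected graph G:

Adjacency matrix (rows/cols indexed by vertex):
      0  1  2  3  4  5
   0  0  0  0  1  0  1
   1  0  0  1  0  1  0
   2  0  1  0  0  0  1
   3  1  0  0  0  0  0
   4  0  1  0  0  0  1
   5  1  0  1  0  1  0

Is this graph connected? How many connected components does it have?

Checking connectivity: the graph has 1 connected component(s).
All vertices are reachable from each other. The graph IS connected.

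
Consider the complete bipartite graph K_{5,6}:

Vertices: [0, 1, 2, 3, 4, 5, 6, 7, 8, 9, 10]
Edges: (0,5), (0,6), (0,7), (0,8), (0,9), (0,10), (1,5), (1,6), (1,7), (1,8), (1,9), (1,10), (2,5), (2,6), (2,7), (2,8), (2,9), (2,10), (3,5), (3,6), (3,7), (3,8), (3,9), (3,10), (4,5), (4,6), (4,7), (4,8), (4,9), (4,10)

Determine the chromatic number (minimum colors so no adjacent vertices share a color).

K_{5,6} is bipartite: vertices split into two independent sets of size 5 and 6.
Color one set 0, the other 1. No adjacent vertices share a color.
Chromatic number = 2.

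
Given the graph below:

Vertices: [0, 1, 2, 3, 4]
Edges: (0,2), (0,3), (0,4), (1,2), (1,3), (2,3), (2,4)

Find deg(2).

Vertex 2 has neighbors [0, 1, 3, 4], so deg(2) = 4.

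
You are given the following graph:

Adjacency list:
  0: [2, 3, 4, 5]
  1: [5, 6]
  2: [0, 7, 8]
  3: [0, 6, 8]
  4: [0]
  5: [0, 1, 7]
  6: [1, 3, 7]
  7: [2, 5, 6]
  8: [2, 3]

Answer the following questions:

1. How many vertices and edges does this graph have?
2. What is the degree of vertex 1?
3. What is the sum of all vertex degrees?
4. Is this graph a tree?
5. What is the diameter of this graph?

Count: 9 vertices, 12 edges.
Vertex 1 has neighbors [5, 6], degree = 2.
Handshaking lemma: 2 * 12 = 24.
A tree on 9 vertices has 8 edges. This graph has 12 edges (4 extra). Not a tree.
Diameter (longest shortest path) = 3.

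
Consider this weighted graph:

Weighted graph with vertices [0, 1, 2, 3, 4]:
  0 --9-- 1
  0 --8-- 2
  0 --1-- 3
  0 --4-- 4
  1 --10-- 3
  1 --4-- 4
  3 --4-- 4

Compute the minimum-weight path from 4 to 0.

Using Dijkstra's algorithm from vertex 4:
Shortest path: 4 -> 0
Total weight: 4 = 4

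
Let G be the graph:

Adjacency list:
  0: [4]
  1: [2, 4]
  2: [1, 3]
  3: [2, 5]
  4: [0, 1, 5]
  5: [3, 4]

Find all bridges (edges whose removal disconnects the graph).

A bridge is an edge whose removal increases the number of connected components.
Bridges found: (0,4)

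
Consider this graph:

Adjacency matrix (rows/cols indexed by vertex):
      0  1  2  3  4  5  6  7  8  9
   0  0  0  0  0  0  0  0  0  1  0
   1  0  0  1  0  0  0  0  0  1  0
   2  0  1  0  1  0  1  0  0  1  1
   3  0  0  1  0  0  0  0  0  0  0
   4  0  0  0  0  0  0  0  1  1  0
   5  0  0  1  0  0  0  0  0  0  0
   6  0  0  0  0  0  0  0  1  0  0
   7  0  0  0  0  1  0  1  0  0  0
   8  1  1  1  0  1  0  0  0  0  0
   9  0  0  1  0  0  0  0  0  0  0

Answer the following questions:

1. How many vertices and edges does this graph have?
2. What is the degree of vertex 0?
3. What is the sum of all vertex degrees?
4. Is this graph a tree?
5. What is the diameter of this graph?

Count: 10 vertices, 10 edges.
Vertex 0 has neighbors [8], degree = 1.
Handshaking lemma: 2 * 10 = 20.
A tree on 10 vertices has 9 edges. This graph has 10 edges (1 extra). Not a tree.
Diameter (longest shortest path) = 5.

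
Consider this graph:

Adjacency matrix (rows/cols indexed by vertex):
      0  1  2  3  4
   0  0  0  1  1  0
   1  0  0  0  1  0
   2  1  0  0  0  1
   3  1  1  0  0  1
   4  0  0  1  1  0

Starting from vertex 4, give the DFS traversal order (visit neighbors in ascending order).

DFS from vertex 4 (neighbors processed in ascending order):
Visit order: 4, 2, 0, 3, 1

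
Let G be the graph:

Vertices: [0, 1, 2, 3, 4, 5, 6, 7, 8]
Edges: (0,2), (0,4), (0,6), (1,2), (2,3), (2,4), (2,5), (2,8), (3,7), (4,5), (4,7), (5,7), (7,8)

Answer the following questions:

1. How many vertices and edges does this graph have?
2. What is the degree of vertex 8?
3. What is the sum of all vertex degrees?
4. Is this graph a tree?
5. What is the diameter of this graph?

Count: 9 vertices, 13 edges.
Vertex 8 has neighbors [2, 7], degree = 2.
Handshaking lemma: 2 * 13 = 26.
A tree on 9 vertices has 8 edges. This graph has 13 edges (5 extra). Not a tree.
Diameter (longest shortest path) = 3.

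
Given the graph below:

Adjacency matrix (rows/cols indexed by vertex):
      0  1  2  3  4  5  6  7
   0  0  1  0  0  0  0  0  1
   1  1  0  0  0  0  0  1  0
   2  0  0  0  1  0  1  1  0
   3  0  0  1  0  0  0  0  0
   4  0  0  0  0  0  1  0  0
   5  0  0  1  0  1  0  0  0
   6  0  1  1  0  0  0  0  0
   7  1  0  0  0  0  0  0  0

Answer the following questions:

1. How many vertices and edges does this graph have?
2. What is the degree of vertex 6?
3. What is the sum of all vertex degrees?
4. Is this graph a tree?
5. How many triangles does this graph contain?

Count: 8 vertices, 7 edges.
Vertex 6 has neighbors [1, 2], degree = 2.
Handshaking lemma: 2 * 7 = 14.
A graph is a tree iff it is connected and has exactly n-1 edges. This graph is connected (all 8 vertices in one component) and has 8-1 = 7 edges. It is a tree.
Number of triangles = 0.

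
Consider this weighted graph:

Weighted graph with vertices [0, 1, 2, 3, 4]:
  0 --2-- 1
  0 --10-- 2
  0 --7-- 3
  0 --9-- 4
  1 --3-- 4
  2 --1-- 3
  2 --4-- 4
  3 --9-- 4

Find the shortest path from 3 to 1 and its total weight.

Using Dijkstra's algorithm from vertex 3:
Shortest path: 3 -> 2 -> 4 -> 1
Total weight: 1 + 4 + 3 = 8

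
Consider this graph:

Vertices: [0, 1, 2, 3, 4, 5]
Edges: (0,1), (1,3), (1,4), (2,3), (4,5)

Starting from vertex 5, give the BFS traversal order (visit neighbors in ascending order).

BFS from vertex 5 (neighbors processed in ascending order):
Visit order: 5, 4, 1, 0, 3, 2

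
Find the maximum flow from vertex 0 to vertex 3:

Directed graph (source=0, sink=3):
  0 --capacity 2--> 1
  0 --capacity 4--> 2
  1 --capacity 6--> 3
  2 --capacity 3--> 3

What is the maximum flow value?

Computing max flow:
  Flow on (0->1): 2/2
  Flow on (0->2): 3/4
  Flow on (1->3): 2/6
  Flow on (2->3): 3/3
Maximum flow = 5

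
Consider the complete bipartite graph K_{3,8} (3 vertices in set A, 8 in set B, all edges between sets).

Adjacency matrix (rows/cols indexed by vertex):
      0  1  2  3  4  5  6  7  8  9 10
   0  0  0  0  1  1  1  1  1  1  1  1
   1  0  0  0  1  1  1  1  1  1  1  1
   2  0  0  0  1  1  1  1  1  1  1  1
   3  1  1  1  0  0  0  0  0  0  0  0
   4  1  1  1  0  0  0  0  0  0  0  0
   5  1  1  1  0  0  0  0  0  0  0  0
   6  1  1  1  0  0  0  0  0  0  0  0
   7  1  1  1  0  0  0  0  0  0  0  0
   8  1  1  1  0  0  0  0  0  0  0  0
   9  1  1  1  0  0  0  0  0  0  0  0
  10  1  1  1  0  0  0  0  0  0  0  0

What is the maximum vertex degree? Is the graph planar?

Set-A vertices have degree 8; set-B vertices have degree 3. Maximum degree = max(3,8) = 8.
K_{3,8} contains K_{3,3} as a subgraph (since both sides have >= 3 vertices); by Kuratowski's theorem it is not planar.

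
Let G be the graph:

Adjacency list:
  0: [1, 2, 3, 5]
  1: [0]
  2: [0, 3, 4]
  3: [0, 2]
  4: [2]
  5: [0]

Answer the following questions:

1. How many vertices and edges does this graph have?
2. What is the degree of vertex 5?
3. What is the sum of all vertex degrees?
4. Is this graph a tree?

Count: 6 vertices, 6 edges.
Vertex 5 has neighbors [0], degree = 1.
Handshaking lemma: 2 * 6 = 12.
A tree on 6 vertices has 5 edges. This graph has 6 edges (1 extra). Not a tree.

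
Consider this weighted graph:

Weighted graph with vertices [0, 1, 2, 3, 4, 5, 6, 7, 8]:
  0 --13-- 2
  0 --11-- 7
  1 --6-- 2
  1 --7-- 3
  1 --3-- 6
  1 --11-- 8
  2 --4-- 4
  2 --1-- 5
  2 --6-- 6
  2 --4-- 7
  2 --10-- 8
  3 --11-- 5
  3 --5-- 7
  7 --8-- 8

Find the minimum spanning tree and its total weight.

Applying Kruskal's algorithm (sort edges by weight, add if no cycle):
  Add (2,5) w=1
  Add (1,6) w=3
  Add (2,4) w=4
  Add (2,7) w=4
  Add (3,7) w=5
  Add (1,2) w=6
  Skip (2,6) w=6 (creates cycle)
  Skip (1,3) w=7 (creates cycle)
  Add (7,8) w=8
  Skip (2,8) w=10 (creates cycle)
  Add (0,7) w=11
  Skip (1,8) w=11 (creates cycle)
  Skip (3,5) w=11 (creates cycle)
  Skip (0,2) w=13 (creates cycle)
MST weight = 42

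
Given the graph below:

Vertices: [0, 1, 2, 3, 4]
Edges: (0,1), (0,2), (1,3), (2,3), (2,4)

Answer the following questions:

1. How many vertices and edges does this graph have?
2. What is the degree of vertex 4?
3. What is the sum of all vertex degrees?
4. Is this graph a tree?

Count: 5 vertices, 5 edges.
Vertex 4 has neighbors [2], degree = 1.
Handshaking lemma: 2 * 5 = 10.
A tree on 5 vertices has 4 edges. This graph has 5 edges (1 extra). Not a tree.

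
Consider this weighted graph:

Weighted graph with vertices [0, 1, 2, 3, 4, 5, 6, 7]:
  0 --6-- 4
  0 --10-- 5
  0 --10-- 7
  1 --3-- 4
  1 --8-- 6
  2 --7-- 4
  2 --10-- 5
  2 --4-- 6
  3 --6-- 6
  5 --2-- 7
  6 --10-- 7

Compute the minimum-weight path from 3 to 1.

Using Dijkstra's algorithm from vertex 3:
Shortest path: 3 -> 6 -> 1
Total weight: 6 + 8 = 14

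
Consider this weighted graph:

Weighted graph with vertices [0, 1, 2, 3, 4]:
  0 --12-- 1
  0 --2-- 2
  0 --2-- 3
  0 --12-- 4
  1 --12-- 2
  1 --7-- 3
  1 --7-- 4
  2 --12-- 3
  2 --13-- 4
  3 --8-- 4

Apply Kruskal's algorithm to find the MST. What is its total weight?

Applying Kruskal's algorithm (sort edges by weight, add if no cycle):
  Add (0,2) w=2
  Add (0,3) w=2
  Add (1,3) w=7
  Add (1,4) w=7
  Skip (3,4) w=8 (creates cycle)
  Skip (0,1) w=12 (creates cycle)
  Skip (0,4) w=12 (creates cycle)
  Skip (1,2) w=12 (creates cycle)
  Skip (2,3) w=12 (creates cycle)
  Skip (2,4) w=13 (creates cycle)
MST weight = 18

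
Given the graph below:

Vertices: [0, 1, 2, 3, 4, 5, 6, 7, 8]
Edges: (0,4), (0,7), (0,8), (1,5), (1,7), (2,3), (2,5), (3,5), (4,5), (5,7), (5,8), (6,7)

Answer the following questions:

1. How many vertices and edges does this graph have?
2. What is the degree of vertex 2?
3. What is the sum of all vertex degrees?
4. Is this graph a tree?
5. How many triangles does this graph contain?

Count: 9 vertices, 12 edges.
Vertex 2 has neighbors [3, 5], degree = 2.
Handshaking lemma: 2 * 12 = 24.
A tree on 9 vertices has 8 edges. This graph has 12 edges (4 extra). Not a tree.
Number of triangles = 2.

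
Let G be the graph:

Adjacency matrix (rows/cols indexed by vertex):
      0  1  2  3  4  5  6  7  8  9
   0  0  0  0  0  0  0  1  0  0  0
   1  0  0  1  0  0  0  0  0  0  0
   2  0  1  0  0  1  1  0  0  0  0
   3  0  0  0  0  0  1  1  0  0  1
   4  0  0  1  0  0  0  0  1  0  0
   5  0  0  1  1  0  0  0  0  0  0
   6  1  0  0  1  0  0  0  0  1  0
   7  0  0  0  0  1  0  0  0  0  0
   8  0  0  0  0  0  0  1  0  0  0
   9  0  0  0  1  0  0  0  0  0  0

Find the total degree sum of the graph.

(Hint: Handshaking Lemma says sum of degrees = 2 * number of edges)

Count edges: 9 edges.
By Handshaking Lemma: sum of degrees = 2 * 9 = 18.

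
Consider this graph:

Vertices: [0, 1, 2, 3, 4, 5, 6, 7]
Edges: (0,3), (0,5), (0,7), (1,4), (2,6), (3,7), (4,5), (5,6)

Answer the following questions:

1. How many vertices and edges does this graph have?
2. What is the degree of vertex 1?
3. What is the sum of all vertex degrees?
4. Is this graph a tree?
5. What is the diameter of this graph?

Count: 8 vertices, 8 edges.
Vertex 1 has neighbors [4], degree = 1.
Handshaking lemma: 2 * 8 = 16.
A tree on 8 vertices has 7 edges. This graph has 8 edges (1 extra). Not a tree.
Diameter (longest shortest path) = 4.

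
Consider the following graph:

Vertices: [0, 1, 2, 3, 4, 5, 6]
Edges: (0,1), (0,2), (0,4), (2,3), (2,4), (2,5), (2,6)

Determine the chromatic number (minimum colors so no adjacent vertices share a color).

The graph has a maximum clique of size 3 (lower bound on chromatic number).
A valid 3-coloring: {0: 1, 1: 0, 2: 0, 3: 1, 4: 2, 5: 1, 6: 1}.
Chromatic number = 3.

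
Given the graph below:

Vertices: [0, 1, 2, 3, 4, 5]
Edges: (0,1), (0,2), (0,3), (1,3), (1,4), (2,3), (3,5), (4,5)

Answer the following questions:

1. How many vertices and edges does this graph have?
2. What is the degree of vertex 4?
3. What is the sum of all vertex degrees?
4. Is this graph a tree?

Count: 6 vertices, 8 edges.
Vertex 4 has neighbors [1, 5], degree = 2.
Handshaking lemma: 2 * 8 = 16.
A tree on 6 vertices has 5 edges. This graph has 8 edges (3 extra). Not a tree.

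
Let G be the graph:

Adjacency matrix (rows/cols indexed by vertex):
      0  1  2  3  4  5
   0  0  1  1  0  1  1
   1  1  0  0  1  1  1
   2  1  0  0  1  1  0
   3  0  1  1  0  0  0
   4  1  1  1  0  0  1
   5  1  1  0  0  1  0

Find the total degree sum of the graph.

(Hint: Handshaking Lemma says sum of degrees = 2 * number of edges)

Count edges: 10 edges.
By Handshaking Lemma: sum of degrees = 2 * 10 = 20.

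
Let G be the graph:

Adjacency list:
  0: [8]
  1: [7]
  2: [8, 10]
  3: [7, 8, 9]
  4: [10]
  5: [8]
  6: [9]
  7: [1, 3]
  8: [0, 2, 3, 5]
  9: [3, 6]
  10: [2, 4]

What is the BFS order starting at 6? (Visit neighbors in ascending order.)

BFS from vertex 6 (neighbors processed in ascending order):
Visit order: 6, 9, 3, 7, 8, 1, 0, 2, 5, 10, 4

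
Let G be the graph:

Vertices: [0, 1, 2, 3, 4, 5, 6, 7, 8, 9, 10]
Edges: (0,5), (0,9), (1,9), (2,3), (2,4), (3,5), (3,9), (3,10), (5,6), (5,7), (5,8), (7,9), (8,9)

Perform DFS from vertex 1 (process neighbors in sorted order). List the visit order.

DFS from vertex 1 (neighbors processed in ascending order):
Visit order: 1, 9, 0, 5, 3, 2, 4, 10, 6, 7, 8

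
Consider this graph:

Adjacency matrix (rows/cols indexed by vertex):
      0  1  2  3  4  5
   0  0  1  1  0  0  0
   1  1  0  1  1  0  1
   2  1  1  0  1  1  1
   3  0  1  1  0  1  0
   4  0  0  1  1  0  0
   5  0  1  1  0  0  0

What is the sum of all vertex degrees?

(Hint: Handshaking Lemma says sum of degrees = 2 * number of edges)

Count edges: 9 edges.
By Handshaking Lemma: sum of degrees = 2 * 9 = 18.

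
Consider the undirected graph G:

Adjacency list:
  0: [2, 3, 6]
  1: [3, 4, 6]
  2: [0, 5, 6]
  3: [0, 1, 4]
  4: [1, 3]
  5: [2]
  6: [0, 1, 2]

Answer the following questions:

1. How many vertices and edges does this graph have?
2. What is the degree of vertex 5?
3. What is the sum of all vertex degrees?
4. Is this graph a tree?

Count: 7 vertices, 9 edges.
Vertex 5 has neighbors [2], degree = 1.
Handshaking lemma: 2 * 9 = 18.
A tree on 7 vertices has 6 edges. This graph has 9 edges (3 extra). Not a tree.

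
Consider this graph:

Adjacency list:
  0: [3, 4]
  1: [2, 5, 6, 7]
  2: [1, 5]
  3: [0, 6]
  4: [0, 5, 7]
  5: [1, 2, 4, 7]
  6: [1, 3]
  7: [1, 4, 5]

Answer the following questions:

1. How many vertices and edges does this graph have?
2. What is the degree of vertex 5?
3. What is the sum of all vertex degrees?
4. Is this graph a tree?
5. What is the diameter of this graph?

Count: 8 vertices, 11 edges.
Vertex 5 has neighbors [1, 2, 4, 7], degree = 4.
Handshaking lemma: 2 * 11 = 22.
A tree on 8 vertices has 7 edges. This graph has 11 edges (4 extra). Not a tree.
Diameter (longest shortest path) = 3.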